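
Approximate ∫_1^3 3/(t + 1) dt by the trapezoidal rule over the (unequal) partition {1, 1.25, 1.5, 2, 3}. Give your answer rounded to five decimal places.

Subinterval widths: 0.25, 0.25, 0.5, 1.
f(1) = 1.5, f(1.25) = 4/3, f(1.5) = 1.2, f(2) = 1, f(3) = 0.75.
On each subinterval the trapezoid contributes (Δt_i/2)·[f(t_{i-1}) + f(t_i)].
Sum ≈ 2.09583.

2.09583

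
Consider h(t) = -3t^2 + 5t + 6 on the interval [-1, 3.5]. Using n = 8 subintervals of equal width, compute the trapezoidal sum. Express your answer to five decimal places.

Δt = (3.5 − (-1))/8 = 0.5625.
h(-1) = -2, h(-0.4375) = 3.23828125, h(0.125) = 6.578125, h(0.6875) = 8.01953125, h(1.25) = 7.5625, h(1.8125) = 5.20703125, h(2.375) = 0.953125, h(2.9375) = -5.19921875, h(3.5) = -13.25.
T_8 = (Δt/2)·[h(t_0) + 2h(t_1) + ... + 2h(t_{7}) + h(t_8)].
Sum ≈ 10.53809.

10.53809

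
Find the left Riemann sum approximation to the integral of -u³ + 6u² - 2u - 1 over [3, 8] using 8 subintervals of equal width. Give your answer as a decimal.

Δu = (8 − 3)/8 = 0.625.
Left endpoints: 3, 3.625, 4.25, 4.875, 5.5, 6.125, 6.75, 7.375.
f(3) = 20, f(3.625) = 11755/512, f(4.25) = 22.109375, f(4.875) = 8185/512, f(5.5) = 3.125, f(6.125) = -9185/512, f(6.75) = -48.671875, f(7.375) = -46355/512.
Sum = Δu · [f(3) + f(3.625) + f(4.25) + ...].
Sum = -45.60546875.

-45.60546875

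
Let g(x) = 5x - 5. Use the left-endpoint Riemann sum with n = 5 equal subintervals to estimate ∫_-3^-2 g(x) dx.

Δx = (-2 − (-3))/5 = 0.2.
Left endpoints: -3, -2.8, -2.6, -2.4, -2.2.
g(-3) = -20, g(-2.8) = -19, g(-2.6) = -18, g(-2.4) = -17, g(-2.2) = -16.
Sum = Δx · [g(-3) + g(-2.8) + g(-2.6) + g(-2.4) + g(-2.2)].
Sum = -18.

-18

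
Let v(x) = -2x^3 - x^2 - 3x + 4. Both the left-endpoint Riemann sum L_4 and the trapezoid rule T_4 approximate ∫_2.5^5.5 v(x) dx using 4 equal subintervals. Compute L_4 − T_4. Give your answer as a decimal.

125.4375

L_4 = -393.84375.
T_4 = -519.28125.
L_4 − T_4 = 125.4375.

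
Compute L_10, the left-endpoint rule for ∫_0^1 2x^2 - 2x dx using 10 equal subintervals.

Δx = (1 − 0)/10 = 0.1.
Left endpoints: 0, 0.1, 0.2, 0.3, 0.4, 0.5, 0.6, 0.7, 0.8, 0.9.
f(0) = 0, f(0.1) = -0.18, f(0.2) = -0.32, f(0.3) = -0.42, f(0.4) = -0.48, f(0.5) = -0.5, f(0.6) = -0.48, f(0.7) = -0.42, f(0.8) = -0.32, f(0.9) = -0.18.
Sum = Δx · [f(0) + f(0.1) + f(0.2) + ...].
Sum = -0.33.

-0.33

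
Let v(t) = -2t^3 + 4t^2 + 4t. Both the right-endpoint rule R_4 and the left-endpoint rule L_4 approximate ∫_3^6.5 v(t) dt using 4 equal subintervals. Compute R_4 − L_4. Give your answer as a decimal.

R_4 ≈ -618.66602.
L_4 ≈ -313.94727.
R_4 − L_4 = -304.71875.

-304.71875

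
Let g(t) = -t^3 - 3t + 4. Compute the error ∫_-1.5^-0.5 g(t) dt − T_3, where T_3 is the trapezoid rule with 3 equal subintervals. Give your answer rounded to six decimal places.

-0.055556

Exact integral: ∫_-1.5^-0.5 g(t) dt = 8.25.
T_3 ≈ 8.30555556.
Error ≈ 8.25 − 8.30555556 ≈ -0.055556.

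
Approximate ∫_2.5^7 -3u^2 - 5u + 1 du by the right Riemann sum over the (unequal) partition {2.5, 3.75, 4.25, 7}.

Subinterval widths: 1.25, 0.5, 2.75.
Right endpoints: 3.75, 4.25, 7.
f(3.75) = -59.9375, f(4.25) = -74.4375, f(7) = -181.
Sum = Σ Δu_i · f(u_i).
Sum = -609.890625.

-609.890625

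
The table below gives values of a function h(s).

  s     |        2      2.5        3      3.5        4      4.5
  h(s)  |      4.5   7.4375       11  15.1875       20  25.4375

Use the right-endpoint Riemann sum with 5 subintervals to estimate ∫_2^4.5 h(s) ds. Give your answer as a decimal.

39.53125

Δs = 0.5.
Sum = 0.5·[7.4375 + 11 + 15.1875 + 20 + 25.4375] = 39.53125.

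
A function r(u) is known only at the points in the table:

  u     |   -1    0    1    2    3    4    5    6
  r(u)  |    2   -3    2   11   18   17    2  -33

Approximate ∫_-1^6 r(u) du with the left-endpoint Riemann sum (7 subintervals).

Δu = 1.
Sum = 1·[2 + (-3) + 2 + 11 + 18 + 17 + 2] = 49.

49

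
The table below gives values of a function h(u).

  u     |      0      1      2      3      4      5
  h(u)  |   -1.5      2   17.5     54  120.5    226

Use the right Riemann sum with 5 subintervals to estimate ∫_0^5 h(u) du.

Δu = 1.
Sum = 1·[2 + 17.5 + 54 + 120.5 + 226] = 420.

420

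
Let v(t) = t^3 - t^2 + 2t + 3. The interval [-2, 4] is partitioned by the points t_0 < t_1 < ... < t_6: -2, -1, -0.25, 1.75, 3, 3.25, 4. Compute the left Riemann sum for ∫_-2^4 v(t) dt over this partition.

Subinterval widths: 1, 0.75, 2, 1.25, 0.25, 0.75.
Left endpoints: -2, -1, -0.25, 1.75, 3, 3.25.
v(-2) = -13, v(-1) = -1, v(-0.25) = 2.421875, v(1.75) = 8.796875, v(3) = 27, v(3.25) = 33.265625.
Sum = Σ Δt_i · v(t_i).
Sum = 33.7890625.

33.7890625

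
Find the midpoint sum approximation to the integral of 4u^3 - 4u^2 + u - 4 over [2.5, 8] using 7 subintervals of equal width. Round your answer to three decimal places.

3385.285

Δu = (8 − 2.5)/7 = 11/14.
Midpoints: 81/28, 103/28, 125/28, 5.25, 169/28, 191/28, 213/28.
f(81/28) = 341657/5488, f(103/28) = 793911/5488, f(125/28) = 1518173/5488, f(5.25) = 469.8125, f(169/28) = 4038273/5488, f(191/28) = 5961887/5488, f(213/28) = 8413061/5488.
Sum = Δu · [f(81/28) + f(103/28) + f(125/28) + ...].
Sum ≈ 3385.285.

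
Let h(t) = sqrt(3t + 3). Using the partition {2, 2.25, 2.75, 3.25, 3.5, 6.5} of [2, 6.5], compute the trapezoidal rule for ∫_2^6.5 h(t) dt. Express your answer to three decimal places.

Subinterval widths: 0.25, 0.5, 0.5, 0.25, 3.
h(2) ≈ 3.000, h(2.25) ≈ 3.122, h(2.75) ≈ 3.354, h(3.25) ≈ 3.571, h(3.5) ≈ 3.674, h(6.5) ≈ 4.743.
On each subinterval the trapezoid contributes (Δt_i/2)·[h(t_{i-1}) + h(t_i)].
Sum ≈ 17.648.

17.648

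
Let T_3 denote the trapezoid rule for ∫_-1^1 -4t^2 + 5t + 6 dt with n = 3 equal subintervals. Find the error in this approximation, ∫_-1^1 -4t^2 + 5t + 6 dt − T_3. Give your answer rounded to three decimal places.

0.593

Exact integral: ∫_-1^1 f(t) dt ≈ 9.33333.
T_3 ≈ 8.74074.
Error ≈ 9.33333 − 8.74074 ≈ 0.593.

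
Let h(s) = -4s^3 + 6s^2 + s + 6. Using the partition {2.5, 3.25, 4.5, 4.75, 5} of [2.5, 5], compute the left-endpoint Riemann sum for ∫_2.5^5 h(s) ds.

Subinterval widths: 0.75, 1.25, 0.25, 0.25.
Left endpoints: 2.5, 3.25, 4.5, 4.75.
h(2.5) = -16.5, h(3.25) = -64.6875, h(4.5) = -232.5, h(4.75) = -282.5625.
Sum = Σ Δs_i · h(s_i).
Sum = -222.

-222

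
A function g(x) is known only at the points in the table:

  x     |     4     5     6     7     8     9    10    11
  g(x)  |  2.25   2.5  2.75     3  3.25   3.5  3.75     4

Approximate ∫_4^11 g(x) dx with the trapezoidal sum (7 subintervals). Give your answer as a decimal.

Δx = 1.
T_7 = (1/2)·[2.25 + 2·2.5 + 2·2.75 + 2·3 + 2·3.25 + 2·3.5 + 2·3.75 + 4] = 21.875.

21.875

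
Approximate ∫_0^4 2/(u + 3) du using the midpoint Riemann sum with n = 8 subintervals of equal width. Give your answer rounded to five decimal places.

1.69272

Δu = (4 − 0)/8 = 0.5.
Midpoints: 0.25, 0.75, 1.25, 1.75, 2.25, 2.75, 3.25, 3.75.
f(0.25) = 8/13, f(0.75) = 8/15, f(1.25) = 8/17, f(1.75) = 8/19, f(2.25) = 8/21, f(2.75) = 8/23, f(3.25) = 0.32, f(3.75) = 8/27.
Sum = Δu · [f(0.25) + f(0.75) + f(1.25) + ...].
Sum ≈ 1.69272.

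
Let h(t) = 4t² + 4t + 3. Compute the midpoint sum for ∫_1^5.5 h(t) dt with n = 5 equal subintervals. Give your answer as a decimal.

291.285

Δt = (5.5 − 1)/5 = 0.9.
Midpoints: 1.45, 2.35, 3.25, 4.15, 5.05.
h(1.45) = 17.21, h(2.35) = 34.49, h(3.25) = 58.25, h(4.15) = 88.49, h(5.05) = 125.21.
Sum = Δt · [h(1.45) + h(2.35) + h(3.25) + h(4.15) + h(5.05)].
Sum = 291.285.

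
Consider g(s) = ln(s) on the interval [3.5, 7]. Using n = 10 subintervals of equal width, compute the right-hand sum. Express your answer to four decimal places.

Δs = (7 − 3.5)/10 = 0.35.
Right endpoints: 3.85, 4.2, 4.55, 4.9, 5.25, 5.6, 5.95, 6.3, 6.65, 7.
g(3.85) ≈ 1.3481, g(4.2) ≈ 1.4351, g(4.55) ≈ 1.5151, g(4.9) ≈ 1.5892, g(5.25) ≈ 1.6582, g(5.6) ≈ 1.7228, g(5.95) ≈ 1.7834, g(6.3) ≈ 1.8405, g(6.65) ≈ 1.8946, g(7) ≈ 1.9459.
Sum = Δs · [g(3.85) + g(4.2) + g(4.55) + ...].
Sum ≈ 5.8565.

5.8565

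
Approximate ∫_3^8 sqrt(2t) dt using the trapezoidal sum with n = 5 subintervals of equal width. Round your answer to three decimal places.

Δt = (8 − 3)/5 = 1.
f(3) ≈ 2.449, f(4) ≈ 2.828, f(5) ≈ 3.162, f(6) ≈ 3.464, f(7) ≈ 3.742, f(8) ≈ 4.000.
T_5 = (Δt/2)·[f(t_0) + 2f(t_1) + ... + 2f(t_{4}) + f(t_5)].
Sum ≈ 16.421.

16.421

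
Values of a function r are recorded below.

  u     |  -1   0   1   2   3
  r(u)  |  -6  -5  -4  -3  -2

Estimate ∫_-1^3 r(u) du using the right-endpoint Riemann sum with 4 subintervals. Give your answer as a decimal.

Δu = 1.
Sum = 1·[(-5) + (-4) + (-3) + (-2)] = -14.

-14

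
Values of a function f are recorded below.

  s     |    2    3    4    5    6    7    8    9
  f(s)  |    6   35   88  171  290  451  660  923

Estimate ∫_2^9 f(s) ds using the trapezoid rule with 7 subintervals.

Δs = 1.
T_7 = (1/2)·[6 + 2·35 + 2·88 + 2·171 + 2·290 + 2·451 + 2·660 + 923] = 2159.5.

2159.5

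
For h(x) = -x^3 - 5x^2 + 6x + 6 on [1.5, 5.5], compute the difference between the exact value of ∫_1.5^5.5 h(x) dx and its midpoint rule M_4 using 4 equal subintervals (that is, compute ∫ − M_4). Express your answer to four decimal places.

Exact integral: ∫_1.5^5.5 h(x) dx ≈ -391.166667.
M_4 = -386.
Error ≈ -391.166667 − (-386) ≈ -5.1667.

-5.1667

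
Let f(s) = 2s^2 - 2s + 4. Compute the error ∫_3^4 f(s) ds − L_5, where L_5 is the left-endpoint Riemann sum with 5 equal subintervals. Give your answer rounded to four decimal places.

Exact integral: ∫_3^4 f(s) ds ≈ 21.666667.
L_5 = 20.48.
Error ≈ 21.666667 − 20.48 ≈ 1.1867.

1.1867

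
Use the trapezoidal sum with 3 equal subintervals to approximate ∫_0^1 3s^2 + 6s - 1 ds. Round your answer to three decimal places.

Δs = (1 − 0)/3 = 1/3.
f(0) = -1, f(1/3) = 4/3, f(2/3) = 13/3, f(1) = 8.
T_3 = (Δs/2)·[f(s_0) + 2f(s_1) + 2f(s_2) + f(s_3)].
Sum ≈ 3.056.

3.056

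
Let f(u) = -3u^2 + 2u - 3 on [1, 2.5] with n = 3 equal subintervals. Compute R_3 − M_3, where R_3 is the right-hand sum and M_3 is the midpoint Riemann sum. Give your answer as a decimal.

-3.46875

R_3 = -17.25.
M_3 = -13.78125.
R_3 − M_3 = -3.46875.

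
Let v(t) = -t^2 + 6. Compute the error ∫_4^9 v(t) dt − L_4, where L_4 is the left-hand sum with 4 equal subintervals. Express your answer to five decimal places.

-39.32292

Exact integral: ∫_4^9 v(t) dt ≈ -191.6666667.
L_4 = -152.34375.
Error ≈ -191.6666667 − (-152.34375) ≈ -39.32292.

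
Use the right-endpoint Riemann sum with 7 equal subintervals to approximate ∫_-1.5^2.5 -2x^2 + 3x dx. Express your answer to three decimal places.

Δx = (2.5 − (-1.5))/7 = 4/7.
Right endpoints: -13/14, -5/14, 3/14, 11/14, 19/14, 27/14, 2.5.
f(-13/14) = -221/49, f(-5/14) = -65/49, f(3/14) = 27/49, f(11/14) = 55/49, f(19/14) = 19/49, f(27/14) = -81/49, f(2.5) = -5.
Sum = Δx · [f(-13/14) + f(-5/14) + f(3/14) + ...].
Sum ≈ -5.959.

-5.959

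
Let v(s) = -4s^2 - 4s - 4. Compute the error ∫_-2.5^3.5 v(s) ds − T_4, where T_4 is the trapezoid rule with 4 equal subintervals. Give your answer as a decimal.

Exact integral: ∫_-2.5^3.5 v(s) ds = -114.
T_4 = -123.
Error = -114 − (-123) = 9.

9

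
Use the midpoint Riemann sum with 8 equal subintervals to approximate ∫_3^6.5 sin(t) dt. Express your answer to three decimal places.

Δt = (6.5 − 3)/8 = 0.4375.
Midpoints: 3.21875, 3.65625, 4.09375, 4.53125, 4.96875, 5.40625, 5.84375, 6.28125.
f(3.21875) ≈ -0.077, f(3.65625) ≈ -0.492, f(4.09375) ≈ -0.815, f(4.53125) ≈ -0.984, f(4.96875) ≈ -0.967, f(5.40625) ≈ -0.769, f(5.84375) ≈ -0.425, f(6.28125) ≈ -0.002.
Sum = Δt · [f(3.21875) + f(3.65625) + f(4.09375) + ...].
Sum ≈ -1.982.

-1.982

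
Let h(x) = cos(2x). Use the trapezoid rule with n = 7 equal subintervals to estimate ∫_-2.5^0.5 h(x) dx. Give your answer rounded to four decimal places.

Δx = (0.5 − (-2.5))/7 = 3/7.
h(-2.5) ≈ 0.2837, h(-29/14) ≈ -0.5392, h(-23/14) ≈ -0.9896, h(-17/14) ≈ -0.7564, h(-11/14) ≈ -0.0006, h(-5/14) ≈ 0.7556, h(1/14) ≈ 0.9898, h(0.5) ≈ 0.5403.
T_7 = (Δx/2)·[h(x_0) + 2h(x_1) + ... + 2h(x_{6}) + h(x_7)].
Sum ≈ -0.0551.

-0.0551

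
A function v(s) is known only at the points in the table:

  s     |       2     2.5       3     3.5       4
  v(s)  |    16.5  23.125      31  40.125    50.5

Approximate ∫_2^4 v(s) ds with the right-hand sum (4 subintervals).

72.375

Δs = 0.5.
Sum = 0.5·[23.125 + 31 + 40.125 + 50.5] = 72.375.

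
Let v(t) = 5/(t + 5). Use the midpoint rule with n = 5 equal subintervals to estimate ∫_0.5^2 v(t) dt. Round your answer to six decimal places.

1.205573

Δt = (2 − 0.5)/5 = 0.3.
Midpoints: 0.65, 0.95, 1.25, 1.55, 1.85.
v(0.65) = 100/113, v(0.95) = 100/119, v(1.25) = 0.8, v(1.55) = 100/131, v(1.85) = 100/137.
Sum = Δt · [v(0.65) + v(0.95) + v(1.25) + v(1.55) + v(1.85)].
Sum ≈ 1.205573.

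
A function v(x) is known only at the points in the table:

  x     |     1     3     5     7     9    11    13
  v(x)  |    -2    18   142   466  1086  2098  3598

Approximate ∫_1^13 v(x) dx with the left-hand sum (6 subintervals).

7616

Δx = 2.
Sum = 2·[(-2) + 18 + 142 + 466 + 1086 + 2098] = 7616.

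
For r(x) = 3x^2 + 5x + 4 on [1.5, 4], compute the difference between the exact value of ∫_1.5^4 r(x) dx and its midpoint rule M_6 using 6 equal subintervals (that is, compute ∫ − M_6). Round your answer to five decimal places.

0.10851

Exact integral: ∫_1.5^4 r(x) dx = 105.
M_6 ≈ 104.8914931.
Error ≈ 105 − 104.8914931 ≈ 0.10851.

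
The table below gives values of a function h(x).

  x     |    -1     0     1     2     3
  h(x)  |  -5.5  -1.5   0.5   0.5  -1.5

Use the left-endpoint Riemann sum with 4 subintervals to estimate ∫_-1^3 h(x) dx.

Δx = 1.
Sum = 1·[(-5.5) + (-1.5) + 0.5 + 0.5] = -6.

-6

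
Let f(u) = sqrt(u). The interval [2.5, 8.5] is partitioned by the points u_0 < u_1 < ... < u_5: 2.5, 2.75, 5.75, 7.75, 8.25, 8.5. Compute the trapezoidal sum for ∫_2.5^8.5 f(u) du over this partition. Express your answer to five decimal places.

Subinterval widths: 0.25, 3, 2, 0.5, 0.25.
f(2.5) ≈ 1.58114, f(2.75) ≈ 1.65831, f(5.75) ≈ 2.39792, f(7.75) ≈ 2.78388, f(8.25) ≈ 2.87228, f(8.5) ≈ 2.91548.
On each subinterval the trapezoid contributes (Δu_i/2)·[f(u_{i-1}) + f(u_i)].
Sum ≈ 13.80858.

13.80858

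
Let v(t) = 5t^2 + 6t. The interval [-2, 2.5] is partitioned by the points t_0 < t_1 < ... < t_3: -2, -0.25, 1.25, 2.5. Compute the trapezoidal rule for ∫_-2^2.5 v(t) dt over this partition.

Subinterval widths: 1.75, 1.5, 1.25.
v(-2) = 8, v(-0.25) = -1.1875, v(1.25) = 15.3125, v(2.5) = 46.25.
On each subinterval the trapezoid contributes (Δt_i/2)·[v(t_{i-1}) + v(t_i)].
Sum = 55.03125.

55.03125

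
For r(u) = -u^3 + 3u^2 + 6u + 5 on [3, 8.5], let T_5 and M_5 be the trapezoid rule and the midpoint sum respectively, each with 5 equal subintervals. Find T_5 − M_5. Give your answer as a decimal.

-23.7084375

T_5 = -496.19625.
M_5 = -472.4878125.
T_5 − M_5 = -23.7084375.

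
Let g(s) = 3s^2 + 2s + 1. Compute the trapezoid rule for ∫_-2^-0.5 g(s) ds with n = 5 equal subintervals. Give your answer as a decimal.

5.6925

Δs = (-0.5 − (-2))/5 = 0.3.
g(-2) = 9, g(-1.7) = 6.27, g(-1.4) = 4.08, g(-1.1) = 2.43, g(-0.8) = 1.32, g(-0.5) = 0.75.
T_5 = (Δs/2)·[g(s_0) + 2g(s_1) + ... + 2g(s_{4}) + g(s_5)].
Sum = 5.6925.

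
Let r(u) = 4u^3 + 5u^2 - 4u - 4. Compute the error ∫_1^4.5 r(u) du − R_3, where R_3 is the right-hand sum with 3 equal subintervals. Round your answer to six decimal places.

-288.442130

Exact integral: ∫_1^4.5 r(u) du ≈ 506.77083333.
R_3 ≈ 795.21296296.
Error ≈ 506.77083333 − 795.21296296 ≈ -288.442130.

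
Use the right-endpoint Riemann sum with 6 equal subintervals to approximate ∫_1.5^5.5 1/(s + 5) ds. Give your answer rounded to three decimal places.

0.461

Δs = (5.5 − 1.5)/6 = 2/3.
Right endpoints: 13/6, 17/6, 3.5, 25/6, 29/6, 5.5.
f(13/6) = 6/43, f(17/6) = 6/47, f(3.5) = 2/17, f(25/6) = 6/55, f(29/6) = 6/59, f(5.5) = 2/21.
Sum = Δs · [f(13/6) + f(17/6) + f(3.5) + ...].
Sum ≈ 0.461.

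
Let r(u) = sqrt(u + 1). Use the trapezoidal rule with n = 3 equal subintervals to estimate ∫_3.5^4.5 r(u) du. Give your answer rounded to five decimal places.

Δu = (4.5 − 3.5)/3 = 1/3.
r(3.5) ≈ 2.12132, r(23/6) ≈ 2.19848, r(25/6) ≈ 2.27303, r(4.5) ≈ 2.34521.
T_3 = (Δu/2)·[r(u_0) + 2r(u_1) + 2r(u_2) + r(u_3)].
Sum ≈ 2.23493.

2.23493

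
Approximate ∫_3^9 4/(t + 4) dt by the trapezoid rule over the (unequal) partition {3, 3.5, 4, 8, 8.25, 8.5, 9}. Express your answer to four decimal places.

2.5214

Subinterval widths: 0.5, 0.5, 4, 0.25, 0.25, 0.5.
f(3) = 4/7, f(3.5) = 8/15, f(4) = 0.5, f(8) = 1/3, f(8.25) = 16/49, f(8.5) = 0.32, f(9) = 4/13.
On each subinterval the trapezoid contributes (Δt_i/2)·[f(t_{i-1}) + f(t_i)].
Sum ≈ 2.5214.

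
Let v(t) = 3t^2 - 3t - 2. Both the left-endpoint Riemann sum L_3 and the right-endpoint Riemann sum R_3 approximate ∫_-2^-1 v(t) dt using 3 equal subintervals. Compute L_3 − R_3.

L_3 ≈ 11.55556.
R_3 ≈ 7.55556.
L_3 − R_3 = 4.

4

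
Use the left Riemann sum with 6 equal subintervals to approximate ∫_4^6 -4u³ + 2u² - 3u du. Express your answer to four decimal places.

-875.1481

Δu = (6 − 4)/6 = 1/3.
Left endpoints: 4, 13/3, 14/3, 5, 16/3, 17/3.
f(4) = -236, f(13/3) = -8125/27, f(14/3) = -10178/27, f(5) = -465, f(16/3) = -15280/27, f(17/3) = -18377/27.
Sum = Δu · [f(4) + f(13/3) + f(14/3) + ...].
Sum ≈ -875.1481.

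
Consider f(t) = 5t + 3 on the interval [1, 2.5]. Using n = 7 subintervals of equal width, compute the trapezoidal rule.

17.625

Δt = (2.5 − 1)/7 = 3/14.
f(1) = 8, f(17/14) = 127/14, f(10/7) = 71/7, f(23/14) = 157/14, f(13/7) = 86/7, f(29/14) = 187/14, f(16/7) = 101/7, f(2.5) = 15.5.
T_7 = (Δt/2)·[f(t_0) + 2f(t_1) + ... + 2f(t_{6}) + f(t_7)].
Sum = 17.625.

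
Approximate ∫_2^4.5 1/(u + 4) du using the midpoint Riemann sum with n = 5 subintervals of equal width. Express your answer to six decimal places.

Δu = (4.5 − 2)/5 = 0.5.
Midpoints: 2.25, 2.75, 3.25, 3.75, 4.25.
f(2.25) = 0.16, f(2.75) = 4/27, f(3.25) = 4/29, f(3.75) = 4/31, f(4.25) = 4/33.
Sum = Δu · [f(2.25) + f(2.75) + f(3.25) + f(3.75) + f(4.25)].
Sum ≈ 0.348162.

0.348162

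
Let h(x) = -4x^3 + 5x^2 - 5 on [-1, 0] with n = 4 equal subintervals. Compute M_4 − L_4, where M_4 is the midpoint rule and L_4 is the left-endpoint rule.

-1.296875

M_4 = -2.390625.
L_4 = -1.09375.
M_4 − L_4 = -1.296875.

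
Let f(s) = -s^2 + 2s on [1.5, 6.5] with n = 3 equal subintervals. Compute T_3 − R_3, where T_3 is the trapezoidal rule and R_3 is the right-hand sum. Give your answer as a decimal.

T_3 ≈ -52.7314815.
R_3 ≈ -77.7314815.
T_3 − R_3 = 25.

25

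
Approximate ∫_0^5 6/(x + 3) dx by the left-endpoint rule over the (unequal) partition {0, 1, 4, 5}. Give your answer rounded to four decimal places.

Subinterval widths: 1, 3, 1.
Left endpoints: 0, 1, 4.
f(0) = 2, f(1) = 1.5, f(4) = 6/7.
Sum = Σ Δx_i · f(x_i).
Sum ≈ 7.3571.

7.3571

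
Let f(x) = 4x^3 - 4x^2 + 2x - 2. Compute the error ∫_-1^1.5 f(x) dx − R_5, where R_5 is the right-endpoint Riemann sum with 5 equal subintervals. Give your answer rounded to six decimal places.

Exact integral: ∫_-1^1.5 f(x) dx ≈ -5.52083333.
R_5 = -1.25.
Error ≈ -5.52083333 − (-1.25) ≈ -4.270833.

-4.270833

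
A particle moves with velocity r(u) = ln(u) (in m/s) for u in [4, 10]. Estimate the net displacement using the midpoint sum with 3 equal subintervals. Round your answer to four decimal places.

Δu = (10 − 4)/3 = 2.
Midpoints: 5, 7, 9.
r(5) ≈ 1.6094, r(7) ≈ 1.9459, r(9) ≈ 2.1972.
Sum = Δu · [r(5) + r(7) + r(9)].
Sum ≈ 11.5051.

11.5051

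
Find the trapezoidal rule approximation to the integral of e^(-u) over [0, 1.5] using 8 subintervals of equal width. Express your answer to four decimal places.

0.7791

Δu = (1.5 − 0)/8 = 0.1875.
f(0) ≈ 1.0000, f(0.1875) ≈ 0.8290, f(0.375) ≈ 0.6873, f(0.5625) ≈ 0.5698, f(0.75) ≈ 0.4724, f(0.9375) ≈ 0.3916, f(1.125) ≈ 0.3247, f(1.3125) ≈ 0.2691, f(1.5) ≈ 0.2231.
T_8 = (Δu/2)·[f(u_0) + 2f(u_1) + ... + 2f(u_{7}) + f(u_8)].
Sum ≈ 0.7791.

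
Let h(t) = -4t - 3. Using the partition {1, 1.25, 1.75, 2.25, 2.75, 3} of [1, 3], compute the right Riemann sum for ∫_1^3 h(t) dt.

Subinterval widths: 0.25, 0.5, 0.5, 0.5, 0.25.
Right endpoints: 1.25, 1.75, 2.25, 2.75, 3.
h(1.25) = -8, h(1.75) = -10, h(2.25) = -12, h(2.75) = -14, h(3) = -15.
Sum = Σ Δt_i · h(t_i).
Sum = -23.75.

-23.75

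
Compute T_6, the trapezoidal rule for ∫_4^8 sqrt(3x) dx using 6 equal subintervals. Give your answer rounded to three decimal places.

16.886

Δx = (8 − 4)/6 = 2/3.
f(4) ≈ 3.464, f(14/3) ≈ 3.742, f(16/3) ≈ 4.000, f(6) ≈ 4.243, f(20/3) ≈ 4.472, f(22/3) ≈ 4.690, f(8) ≈ 4.899.
T_6 = (Δx/2)·[f(x_0) + 2f(x_1) + ... + 2f(x_{5}) + f(x_6)].
Sum ≈ 16.886.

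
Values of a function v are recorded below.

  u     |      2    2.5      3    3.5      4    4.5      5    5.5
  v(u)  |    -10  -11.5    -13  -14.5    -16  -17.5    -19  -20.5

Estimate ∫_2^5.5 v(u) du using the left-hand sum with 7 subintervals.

Δu = 0.5.
Sum = 0.5·[(-10) + (-11.5) + (-13) + (-14.5) + (-16) + (-17.5) + (-19)] = -50.75.

-50.75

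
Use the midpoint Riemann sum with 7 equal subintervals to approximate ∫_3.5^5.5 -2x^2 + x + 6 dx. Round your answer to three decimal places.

-61.306

Δx = (5.5 − 3.5)/7 = 2/7.
Midpoints: 51/14, 55/14, 59/14, 4.5, 67/14, 71/14, 75/14.
f(51/14) = -828/49, f(55/14) = -1026/49, f(59/14) = -1240/49, f(4.5) = -30, f(67/14) = -1716/49, f(71/14) = -1978/49, f(75/14) = -2256/49.
Sum = Δx · [f(51/14) + f(55/14) + f(59/14) + ...].
Sum ≈ -61.306.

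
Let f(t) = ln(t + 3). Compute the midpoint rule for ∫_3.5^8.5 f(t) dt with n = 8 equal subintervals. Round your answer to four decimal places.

Δt = (8.5 − 3.5)/8 = 0.625.
Midpoints: 3.8125, 4.4375, 5.0625, 5.6875, 6.3125, 6.9375, 7.5625, 8.1875.
f(3.8125) ≈ 1.9188, f(4.4375) ≈ 2.0065, f(5.0625) ≈ 2.0872, f(5.6875) ≈ 2.1619, f(6.3125) ≈ 2.2314, f(6.9375) ≈ 2.2963, f(7.5625) ≈ 2.3573, f(8.1875) ≈ 2.4148.
Sum = Δt · [f(3.8125) + f(4.4375) + f(5.0625) + ...].
Sum ≈ 10.9214.

10.9214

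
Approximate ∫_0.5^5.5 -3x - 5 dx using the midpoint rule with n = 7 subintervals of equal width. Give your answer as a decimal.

Δx = (5.5 − 0.5)/7 = 5/7.
Midpoints: 6/7, 11/7, 16/7, 3, 26/7, 31/7, 36/7.
f(6/7) = -53/7, f(11/7) = -68/7, f(16/7) = -83/7, f(3) = -14, f(26/7) = -113/7, f(31/7) = -128/7, f(36/7) = -143/7.
Sum = Δx · [f(6/7) + f(11/7) + f(16/7) + ...].
Sum = -70.

-70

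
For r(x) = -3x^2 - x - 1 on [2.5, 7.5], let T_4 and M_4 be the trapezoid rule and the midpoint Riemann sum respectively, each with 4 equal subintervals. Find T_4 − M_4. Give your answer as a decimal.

-5.859375

T_4 = -440.15625.
M_4 = -434.296875.
T_4 − M_4 = -5.859375.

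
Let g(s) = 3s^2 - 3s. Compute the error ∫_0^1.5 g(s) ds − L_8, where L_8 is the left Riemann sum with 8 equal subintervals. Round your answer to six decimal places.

0.184570

Exact integral: ∫_0^1.5 g(s) ds = 0.
L_8 ≈ -0.18457031.
Error ≈ 0 − (-0.18457031) ≈ 0.184570.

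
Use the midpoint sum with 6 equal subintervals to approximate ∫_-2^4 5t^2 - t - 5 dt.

81.5

Δt = (4 − (-2))/6 = 1.
Midpoints: -1.5, -0.5, 0.5, 1.5, 2.5, 3.5.
f(-1.5) = 7.75, f(-0.5) = -3.25, f(0.5) = -4.25, f(1.5) = 4.75, f(2.5) = 23.75, f(3.5) = 52.75.
Sum = Δt · [f(-1.5) + f(-0.5) + f(0.5) + ...].
Sum = 81.5.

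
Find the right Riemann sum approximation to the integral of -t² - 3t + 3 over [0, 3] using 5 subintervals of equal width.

-19.08

Δt = (3 − 0)/5 = 0.6.
Right endpoints: 0.6, 1.2, 1.8, 2.4, 3.
f(0.6) = 0.84, f(1.2) = -2.04, f(1.8) = -5.64, f(2.4) = -9.96, f(3) = -15.
Sum = Δt · [f(0.6) + f(1.2) + f(1.8) + f(2.4) + f(3)].
Sum = -19.08.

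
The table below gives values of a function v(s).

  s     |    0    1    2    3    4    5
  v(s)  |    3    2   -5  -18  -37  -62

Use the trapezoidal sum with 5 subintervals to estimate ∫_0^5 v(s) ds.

Δs = 1.
T_5 = (1/2)·[3 + 2·2 + 2·(-5) + 2·(-18) + 2·(-37) + (-62)] = -87.5.

-87.5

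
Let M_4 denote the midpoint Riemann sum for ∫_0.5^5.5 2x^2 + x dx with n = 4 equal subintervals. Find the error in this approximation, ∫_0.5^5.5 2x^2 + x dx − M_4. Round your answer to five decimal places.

Exact integral: ∫_0.5^5.5 f(x) dx ≈ 125.8333333.
M_4 = 124.53125.
Error ≈ 125.8333333 − 124.53125 ≈ 1.30208.

1.30208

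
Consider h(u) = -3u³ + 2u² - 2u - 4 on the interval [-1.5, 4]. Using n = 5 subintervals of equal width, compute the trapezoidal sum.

Δu = (4 − (-1.5))/5 = 1.1.
h(-1.5) = 13.625, h(-0.4) = -2.688, h(0.7) = -5.449, h(1.8) = -18.616, h(2.9) = -66.147, h(4) = -172.
T_5 = (Δu/2)·[h(u_0) + 2h(u_1) + ... + 2h(u_{4}) + h(u_5)].
Sum = -189.29625.

-189.29625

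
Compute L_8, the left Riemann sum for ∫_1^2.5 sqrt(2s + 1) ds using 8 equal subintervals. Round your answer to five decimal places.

Δs = (2.5 − 1)/8 = 0.1875.
Left endpoints: 1, 1.1875, 1.375, 1.5625, 1.75, 1.9375, 2.125, 2.3125.
f(1) ≈ 1.73205, f(1.1875) ≈ 1.83712, f(1.375) ≈ 1.93649, f(1.5625) ≈ 2.03101, f(1.75) ≈ 2.12132, f(1.9375) ≈ 2.20794, f(2.125) ≈ 2.29129, f(2.3125) ≈ 2.37171.
Sum = Δs · [f(1) + f(1.1875) + f(1.375) + ...].
Sum ≈ 3.09917.

3.09917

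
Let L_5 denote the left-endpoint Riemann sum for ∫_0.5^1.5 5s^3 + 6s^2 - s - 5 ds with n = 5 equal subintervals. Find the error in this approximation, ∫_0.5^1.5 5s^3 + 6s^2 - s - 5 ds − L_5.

Exact integral: ∫_0.5^1.5 f(s) ds = 6.75.
L_5 = 4.165.
Error = 6.75 − 4.165 = 2.585.

2.585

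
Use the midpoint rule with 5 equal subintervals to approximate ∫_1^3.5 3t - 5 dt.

4.375

Δt = (3.5 − 1)/5 = 0.5.
Midpoints: 1.25, 1.75, 2.25, 2.75, 3.25.
f(1.25) = -1.25, f(1.75) = 0.25, f(2.25) = 1.75, f(2.75) = 3.25, f(3.25) = 4.75.
Sum = Δt · [f(1.25) + f(1.75) + f(2.25) + f(2.75) + f(3.25)].
Sum = 4.375.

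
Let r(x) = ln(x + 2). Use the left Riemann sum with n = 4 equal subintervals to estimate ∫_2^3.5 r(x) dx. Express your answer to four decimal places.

Δx = (3.5 − 2)/4 = 0.375.
Left endpoints: 2, 2.375, 2.75, 3.125.
r(2) ≈ 1.3863, r(2.375) ≈ 1.4759, r(2.75) ≈ 1.5581, r(3.125) ≈ 1.6341.
Sum = Δx · [r(2) + r(2.375) + r(2.75) + r(3.125)].
Sum ≈ 2.2704.

2.2704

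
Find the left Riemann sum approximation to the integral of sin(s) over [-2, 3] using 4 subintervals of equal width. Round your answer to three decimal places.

-0.159

Δs = (3 − (-2))/4 = 1.25.
Left endpoints: -2, -0.75, 0.5, 1.75.
f(-2) ≈ -0.909, f(-0.75) ≈ -0.682, f(0.5) ≈ 0.479, f(1.75) ≈ 0.984.
Sum = Δs · [f(-2) + f(-0.75) + f(0.5) + f(1.75)].
Sum ≈ -0.159.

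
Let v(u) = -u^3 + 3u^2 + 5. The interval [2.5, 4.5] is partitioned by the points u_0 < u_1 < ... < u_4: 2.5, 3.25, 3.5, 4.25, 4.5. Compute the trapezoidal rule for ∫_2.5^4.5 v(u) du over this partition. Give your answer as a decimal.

-8.296875

Subinterval widths: 0.75, 0.25, 0.75, 0.25.
v(2.5) = 8.125, v(3.25) = 2.359375, v(3.5) = -1.125, v(4.25) = -17.578125, v(4.5) = -25.375.
On each subinterval the trapezoid contributes (Δu_i/2)·[v(u_{i-1}) + v(u_i)].
Sum = -8.296875.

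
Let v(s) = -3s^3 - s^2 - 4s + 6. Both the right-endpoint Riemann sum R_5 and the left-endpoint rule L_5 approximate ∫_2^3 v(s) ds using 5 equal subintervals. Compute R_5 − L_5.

-13.2

R_5 = -65.84.
L_5 = -52.64.
R_5 − L_5 = -13.2.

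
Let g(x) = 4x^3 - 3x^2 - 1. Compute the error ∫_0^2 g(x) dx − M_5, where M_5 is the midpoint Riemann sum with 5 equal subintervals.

0.24

Exact integral: ∫_0^2 g(x) dx = 6.
M_5 = 5.76.
Error = 6 − 5.76 = 0.24.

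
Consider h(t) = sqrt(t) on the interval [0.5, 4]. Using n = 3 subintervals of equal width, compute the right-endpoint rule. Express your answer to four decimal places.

Δt = (4 − 0.5)/3 = 7/6.
Right endpoints: 5/3, 17/6, 4.
h(5/3) ≈ 1.2910, h(17/6) ≈ 1.6833, h(4) ≈ 2.0000.
Sum = Δt · [h(5/3) + h(17/6) + h(4)].
Sum ≈ 5.8033.

5.8033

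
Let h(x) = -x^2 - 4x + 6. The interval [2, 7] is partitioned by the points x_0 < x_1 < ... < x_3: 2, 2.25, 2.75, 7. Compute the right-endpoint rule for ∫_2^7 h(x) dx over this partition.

Subinterval widths: 0.25, 0.5, 4.25.
Right endpoints: 2.25, 2.75, 7.
h(2.25) = -8.0625, h(2.75) = -12.5625, h(7) = -71.
Sum = Σ Δx_i · h(x_i).
Sum = -310.046875.

-310.046875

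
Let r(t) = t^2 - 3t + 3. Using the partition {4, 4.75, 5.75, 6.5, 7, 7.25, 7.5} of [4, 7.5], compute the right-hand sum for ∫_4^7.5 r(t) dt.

Subinterval widths: 0.75, 1, 0.75, 0.5, 0.25, 0.25.
Right endpoints: 4.75, 5.75, 6.5, 7, 7.25, 7.5.
r(4.75) = 11.3125, r(5.75) = 18.8125, r(6.5) = 25.75, r(7) = 31, r(7.25) = 33.8125, r(7.5) = 36.75.
Sum = Σ Δt_i · r(t_i).
Sum = 79.75.

79.75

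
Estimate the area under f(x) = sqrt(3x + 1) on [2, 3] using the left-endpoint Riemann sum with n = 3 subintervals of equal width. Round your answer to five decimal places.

2.82473

Δx = (3 − 2)/3 = 1/3.
Left endpoints: 2, 7/3, 8/3.
f(2) ≈ 2.64575, f(7/3) ≈ 2.82843, f(8/3) ≈ 3.00000.
Sum = Δx · [f(2) + f(7/3) + f(8/3)].
Sum ≈ 2.82473.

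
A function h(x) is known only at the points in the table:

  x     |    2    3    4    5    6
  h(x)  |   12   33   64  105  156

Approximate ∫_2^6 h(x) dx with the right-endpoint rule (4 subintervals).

358

Δx = 1.
Sum = 1·[33 + 64 + 105 + 156] = 358.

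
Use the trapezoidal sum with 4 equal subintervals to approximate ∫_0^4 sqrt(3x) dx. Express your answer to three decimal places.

8.914

Δx = (4 − 0)/4 = 1.
f(0) ≈ 0.000, f(1) ≈ 1.732, f(2) ≈ 2.449, f(3) ≈ 3.000, f(4) ≈ 3.464.
T_4 = (Δx/2)·[f(x_0) + 2f(x_1) + 2f(x_2) + 2f(x_3) + f(x_4)].
Sum ≈ 8.914.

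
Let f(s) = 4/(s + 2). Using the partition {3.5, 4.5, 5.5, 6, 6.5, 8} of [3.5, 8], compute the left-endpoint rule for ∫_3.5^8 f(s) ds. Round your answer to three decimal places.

Subinterval widths: 1, 1, 0.5, 0.5, 1.5.
Left endpoints: 3.5, 4.5, 5.5, 6, 6.5.
f(3.5) = 8/11, f(4.5) = 8/13, f(5.5) = 8/15, f(6) = 0.5, f(6.5) = 8/17.
Sum = Σ Δs_i · f(s_i).
Sum ≈ 2.565.

2.565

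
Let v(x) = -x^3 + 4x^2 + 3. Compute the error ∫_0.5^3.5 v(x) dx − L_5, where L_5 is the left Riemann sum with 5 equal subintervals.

1.935

Exact integral: ∫_0.5^3.5 v(x) dx = 28.5.
L_5 = 26.565.
Error = 28.5 − 26.565 = 1.935.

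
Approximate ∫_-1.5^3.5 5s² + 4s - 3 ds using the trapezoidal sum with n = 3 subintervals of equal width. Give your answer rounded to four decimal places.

93.6574

Δs = (3.5 − (-1.5))/3 = 5/3.
f(-1.5) = 2.25, f(1/6) = -79/36, f(11/6) = 761/36, f(3.5) = 72.25.
T_3 = (Δs/2)·[f(s_0) + 2f(s_1) + 2f(s_2) + f(s_3)].
Sum ≈ 93.6574.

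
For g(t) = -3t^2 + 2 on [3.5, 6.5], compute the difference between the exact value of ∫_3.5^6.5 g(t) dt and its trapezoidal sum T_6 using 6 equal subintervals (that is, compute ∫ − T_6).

Exact integral: ∫_3.5^6.5 g(t) dt = -225.75.
T_6 = -226.125.
Error = -225.75 − (-226.125) = 0.375.

0.375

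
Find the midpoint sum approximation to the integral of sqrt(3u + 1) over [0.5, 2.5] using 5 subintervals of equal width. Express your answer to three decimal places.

Δu = (2.5 − 0.5)/5 = 0.4.
Midpoints: 0.7, 1.1, 1.5, 1.9, 2.3.
f(0.7) ≈ 1.761, f(1.1) ≈ 2.074, f(1.5) ≈ 2.345, f(1.9) ≈ 2.588, f(2.3) ≈ 2.811.
Sum = Δu · [f(0.7) + f(1.1) + f(1.5) + f(1.9) + f(2.3)].
Sum ≈ 4.631.

4.631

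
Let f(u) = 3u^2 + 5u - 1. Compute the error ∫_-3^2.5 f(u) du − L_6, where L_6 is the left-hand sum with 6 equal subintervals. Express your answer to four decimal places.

Exact integral: ∫_-3^2.5 f(u) du = 30.25.
L_6 ≈ 23.737847.
Error ≈ 30.25 − 23.737847 ≈ 6.5122.

6.5122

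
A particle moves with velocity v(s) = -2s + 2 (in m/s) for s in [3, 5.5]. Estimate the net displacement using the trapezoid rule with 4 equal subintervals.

-16.25

Δs = (5.5 − 3)/4 = 0.625.
v(3) = -4, v(3.625) = -5.25, v(4.25) = -6.5, v(4.875) = -7.75, v(5.5) = -9.
T_4 = (Δs/2)·[v(s_0) + 2v(s_1) + 2v(s_2) + 2v(s_3) + v(s_4)].
Sum = -16.25.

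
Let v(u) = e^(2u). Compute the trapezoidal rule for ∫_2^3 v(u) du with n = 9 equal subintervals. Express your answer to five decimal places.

Δu = (3 − 2)/9 = 1/9.
v(2) ≈ 54.59815, v(19/9) ≈ 68.18484, v(20/9) ≈ 85.15256, v(7/3) ≈ 106.34268, v(22/9) ≈ 132.80593, v(23/9) ≈ 165.85454, v(8/3) ≈ 207.12725, v(25/9) ≈ 258.67063, v(26/9) ≈ 323.04052, v(3) ≈ 403.42879.
T_9 = (Δu/2)·[v(u_0) + 2v(u_1) + ... + 2v(u_{8}) + v(u_9)].
Sum ≈ 175.13249.

175.13249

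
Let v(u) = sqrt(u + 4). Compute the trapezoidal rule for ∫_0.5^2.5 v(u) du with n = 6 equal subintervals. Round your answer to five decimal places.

Δu = (2.5 − 0.5)/6 = 1/3.
v(0.5) ≈ 2.12132, v(5/6) ≈ 2.19848, v(7/6) ≈ 2.27303, v(1.5) ≈ 2.34521, v(11/6) ≈ 2.41523, v(13/6) ≈ 2.48328, v(2.5) ≈ 2.54951.
T_6 = (Δu/2)·[v(u_0) + 2v(u_1) + ... + 2v(u_{5}) + v(u_6)].
Sum ≈ 4.68355.

4.68355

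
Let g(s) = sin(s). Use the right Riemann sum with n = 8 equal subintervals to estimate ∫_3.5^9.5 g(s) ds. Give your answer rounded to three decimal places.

0.161

Δs = (9.5 − 3.5)/8 = 0.75.
Right endpoints: 4.25, 5, 5.75, 6.5, 7.25, 8, 8.75, 9.5.
g(4.25) ≈ -0.895, g(5) ≈ -0.959, g(5.75) ≈ -0.508, g(6.5) ≈ 0.215, g(7.25) ≈ 0.823, g(8) ≈ 0.989, g(8.75) ≈ 0.625, g(9.5) ≈ -0.075.
Sum = Δs · [g(4.25) + g(5) + g(5.75) + ...].
Sum ≈ 0.161.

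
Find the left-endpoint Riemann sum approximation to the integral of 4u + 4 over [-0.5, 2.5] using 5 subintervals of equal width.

Δu = (2.5 − (-0.5))/5 = 0.6.
Left endpoints: -0.5, 0.1, 0.7, 1.3, 1.9.
f(-0.5) = 2, f(0.1) = 4.4, f(0.7) = 6.8, f(1.3) = 9.2, f(1.9) = 11.6.
Sum = Δu · [f(-0.5) + f(0.1) + f(0.7) + f(1.3) + f(1.9)].
Sum = 20.4.

20.4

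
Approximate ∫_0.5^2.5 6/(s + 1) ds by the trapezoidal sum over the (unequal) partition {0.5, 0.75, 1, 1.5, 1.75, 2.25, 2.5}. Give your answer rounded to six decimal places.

Subinterval widths: 0.25, 0.25, 0.5, 0.25, 0.5, 0.25.
f(0.5) = 4, f(0.75) = 24/7, f(1) = 3, f(1.5) = 2.4, f(1.75) = 24/11, f(2.25) = 24/13, f(2.5) = 12/7.
On each subinterval the trapezoid contributes (Δs_i/2)·[f(s_{i-1}) + f(s_i)].
Sum ≈ 5.106918.

5.106918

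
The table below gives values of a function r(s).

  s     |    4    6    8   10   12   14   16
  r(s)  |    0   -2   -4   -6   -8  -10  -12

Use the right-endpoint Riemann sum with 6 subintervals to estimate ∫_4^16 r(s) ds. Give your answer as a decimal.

-84

Δs = 2.
Sum = 2·[(-2) + (-4) + (-6) + (-8) + (-10) + (-12)] = -84.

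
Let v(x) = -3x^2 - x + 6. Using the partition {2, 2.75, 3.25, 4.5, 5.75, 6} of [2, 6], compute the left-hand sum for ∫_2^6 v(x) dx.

Subinterval widths: 0.75, 0.5, 1.25, 1.25, 0.25.
Left endpoints: 2, 2.75, 3.25, 4.5, 5.75.
v(2) = -8, v(2.75) = -19.4375, v(3.25) = -28.9375, v(4.5) = -59.25, v(5.75) = -98.9375.
Sum = Σ Δx_i · v(x_i).
Sum = -150.6875.

-150.6875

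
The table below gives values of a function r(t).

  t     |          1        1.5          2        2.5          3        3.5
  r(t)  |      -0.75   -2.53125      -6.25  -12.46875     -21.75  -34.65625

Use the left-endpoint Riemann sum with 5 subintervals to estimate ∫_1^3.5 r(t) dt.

-21.875

Δt = 0.5.
Sum = 0.5·[(-0.75) + (-2.53125) + (-6.25) + (-12.46875) + (-21.75)] = -21.875.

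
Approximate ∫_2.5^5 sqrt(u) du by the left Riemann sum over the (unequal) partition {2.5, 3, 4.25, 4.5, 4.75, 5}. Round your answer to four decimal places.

Subinterval widths: 0.5, 1.25, 0.25, 0.25, 0.25.
Left endpoints: 2.5, 3, 4.25, 4.5, 4.75.
f(2.5) ≈ 1.5811, f(3) ≈ 1.7321, f(4.25) ≈ 2.0616, f(4.5) ≈ 2.1213, f(4.75) ≈ 2.1794.
Sum = Σ Δu_i · f(u_i).
Sum ≈ 4.5462.

4.5462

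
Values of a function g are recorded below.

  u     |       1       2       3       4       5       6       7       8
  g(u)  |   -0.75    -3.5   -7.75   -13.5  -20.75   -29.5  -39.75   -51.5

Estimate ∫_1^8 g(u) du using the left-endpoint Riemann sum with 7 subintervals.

-115.5

Δu = 1.
Sum = 1·[(-0.75) + (-3.5) + (-7.75) + (-13.5) + (-20.75) + (-29.5) + (-39.75)] = -115.5.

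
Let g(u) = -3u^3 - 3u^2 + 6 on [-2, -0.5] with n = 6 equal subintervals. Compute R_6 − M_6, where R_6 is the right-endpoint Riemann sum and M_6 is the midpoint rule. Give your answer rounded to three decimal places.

-1.354

R_6 = 11.66015625.
M_6 ≈ 13.01367.
R_6 − M_6 ≈ -1.354.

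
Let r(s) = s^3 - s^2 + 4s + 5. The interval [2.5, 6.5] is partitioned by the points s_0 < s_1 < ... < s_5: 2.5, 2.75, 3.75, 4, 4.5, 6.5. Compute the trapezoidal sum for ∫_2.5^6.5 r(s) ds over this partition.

464.58203125

Subinterval widths: 0.25, 1, 0.25, 0.5, 2.
r(2.5) = 24.375, r(2.75) = 29.234375, r(3.75) = 58.671875, r(4) = 69, r(4.5) = 93.875, r(6.5) = 263.375.
On each subinterval the trapezoid contributes (Δs_i/2)·[r(s_{i-1}) + r(s_i)].
Sum = 464.58203125.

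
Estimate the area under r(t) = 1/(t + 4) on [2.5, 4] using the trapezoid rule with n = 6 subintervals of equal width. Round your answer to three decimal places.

Δt = (4 − 2.5)/6 = 0.25.
r(2.5) = 2/13, r(2.75) = 4/27, r(3) = 1/7, r(3.25) = 4/29, r(3.5) = 2/15, r(3.75) = 4/31, r(4) = 0.125.
T_6 = (Δt/2)·[r(t_0) + 2r(t_1) + ... + 2r(t_{5}) + r(t_6)].
Sum ≈ 0.208.

0.208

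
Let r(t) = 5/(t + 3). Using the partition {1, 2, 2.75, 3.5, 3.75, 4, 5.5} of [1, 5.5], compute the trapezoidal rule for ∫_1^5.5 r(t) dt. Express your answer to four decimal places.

Subinterval widths: 1, 0.75, 0.75, 0.25, 0.25, 1.5.
r(1) = 1.25, r(2) = 1, r(2.75) = 20/23, r(3.5) = 10/13, r(3.75) = 20/27, r(4) = 5/7, r(5.5) = 10/17.
On each subinterval the trapezoid contributes (Δt_i/2)·[r(t_{i-1}) + r(t_i)].
Sum ≈ 3.7882.

3.7882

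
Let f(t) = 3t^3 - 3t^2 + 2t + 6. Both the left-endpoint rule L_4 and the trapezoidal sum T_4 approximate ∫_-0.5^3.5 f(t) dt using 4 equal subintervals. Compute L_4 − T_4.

-50.5

L_4 = 62.
T_4 = 112.5.
L_4 − T_4 = -50.5.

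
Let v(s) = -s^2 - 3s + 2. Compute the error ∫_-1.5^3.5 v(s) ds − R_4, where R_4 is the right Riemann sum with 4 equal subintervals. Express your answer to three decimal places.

16.927

Exact integral: ∫_-1.5^3.5 v(s) ds ≈ -20.41667.
R_4 = -37.34375.
Error ≈ -20.41667 − (-37.34375) ≈ 16.927.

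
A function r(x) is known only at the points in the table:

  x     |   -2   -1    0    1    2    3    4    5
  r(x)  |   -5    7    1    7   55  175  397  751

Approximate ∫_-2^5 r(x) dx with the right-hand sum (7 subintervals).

1393

Δx = 1.
Sum = 1·[7 + 1 + 7 + 55 + 175 + 397 + 751] = 1393.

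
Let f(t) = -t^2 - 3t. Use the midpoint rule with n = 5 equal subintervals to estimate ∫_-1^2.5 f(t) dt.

Δt = (2.5 − (-1))/5 = 0.7.
Midpoints: -0.65, 0.05, 0.75, 1.45, 2.15.
f(-0.65) = 1.5275, f(0.05) = -0.1525, f(0.75) = -2.8125, f(1.45) = -6.4525, f(2.15) = -11.0725.
Sum = Δt · [f(-0.65) + f(0.05) + f(0.75) + f(1.45) + f(2.15)].
Sum = -13.27375.

-13.27375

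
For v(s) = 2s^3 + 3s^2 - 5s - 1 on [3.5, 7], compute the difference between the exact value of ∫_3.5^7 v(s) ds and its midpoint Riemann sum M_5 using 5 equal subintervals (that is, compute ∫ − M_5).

4.930625

Exact integral: ∫_3.5^7 v(s) ds = 1330.21875.
M_5 = 1325.288125.
Error = 1330.21875 − 1325.288125 = 4.930625.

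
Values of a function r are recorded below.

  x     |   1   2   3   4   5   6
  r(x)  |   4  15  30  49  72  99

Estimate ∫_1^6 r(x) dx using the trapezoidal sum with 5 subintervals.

217.5

Δx = 1.
T_5 = (1/2)·[4 + 2·15 + 2·30 + 2·49 + 2·72 + 99] = 217.5.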